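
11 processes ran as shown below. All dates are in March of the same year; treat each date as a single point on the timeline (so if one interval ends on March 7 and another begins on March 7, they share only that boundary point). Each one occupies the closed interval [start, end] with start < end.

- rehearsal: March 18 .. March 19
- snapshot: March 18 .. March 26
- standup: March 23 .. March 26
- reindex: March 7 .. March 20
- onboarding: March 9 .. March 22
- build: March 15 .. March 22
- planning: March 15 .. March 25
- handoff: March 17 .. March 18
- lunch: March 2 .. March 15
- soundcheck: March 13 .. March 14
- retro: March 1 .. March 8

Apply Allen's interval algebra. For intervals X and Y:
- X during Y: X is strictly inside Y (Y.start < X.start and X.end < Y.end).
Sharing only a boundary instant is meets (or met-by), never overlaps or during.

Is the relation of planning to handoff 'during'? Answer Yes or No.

planning = [March 15, March 25], handoff = [March 17, March 18].
Actual relation of planning to handoff: contains.
Asked whether 'during' holds → No.

No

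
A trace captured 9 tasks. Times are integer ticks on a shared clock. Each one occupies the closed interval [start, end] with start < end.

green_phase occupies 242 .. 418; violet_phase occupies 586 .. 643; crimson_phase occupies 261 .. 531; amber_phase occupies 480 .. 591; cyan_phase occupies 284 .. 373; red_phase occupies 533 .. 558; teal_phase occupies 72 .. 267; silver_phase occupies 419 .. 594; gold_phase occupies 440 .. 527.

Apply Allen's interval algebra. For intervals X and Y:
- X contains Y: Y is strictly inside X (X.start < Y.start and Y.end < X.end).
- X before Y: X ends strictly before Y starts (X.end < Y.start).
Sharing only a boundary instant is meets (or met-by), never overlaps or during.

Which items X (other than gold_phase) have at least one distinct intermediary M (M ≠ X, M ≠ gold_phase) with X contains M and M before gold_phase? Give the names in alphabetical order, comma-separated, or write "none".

crimson_phase, green_phase

Target gold_phase = [440, 527].
Intermediaries M with M before gold_phase: cyan_phase, green_phase, teal_phase.
Via cyan_phase — items with X contains cyan_phase: crimson_phase, green_phase.
Via green_phase — items with X contains green_phase: none.
Via teal_phase — items with X contains teal_phase: none.
Union: crimson_phase, green_phase.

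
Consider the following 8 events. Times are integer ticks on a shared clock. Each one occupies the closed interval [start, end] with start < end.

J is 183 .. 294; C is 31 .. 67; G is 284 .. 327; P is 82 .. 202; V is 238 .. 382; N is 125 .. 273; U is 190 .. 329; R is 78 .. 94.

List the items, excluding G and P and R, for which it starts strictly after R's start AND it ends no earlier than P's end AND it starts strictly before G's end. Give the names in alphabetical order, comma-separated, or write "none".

J, N, U, V

Conditions: its start is strictly after R's start (X.start > 78) AND its end is no earlier than P's end (X.end >= 202) AND its start is strictly before G's end (X.start < 327).
C: start 31 > 78? ✗; end 67 >= 202? ✗; start 31 < 327? ✓ → no.
J: start 183 > 78? ✓; end 294 >= 202? ✓; start 183 < 327? ✓ → yes.
N: start 125 > 78? ✓; end 273 >= 202? ✓; start 125 < 327? ✓ → yes.
U: start 190 > 78? ✓; end 329 >= 202? ✓; start 190 < 327? ✓ → yes.
V: start 238 > 78? ✓; end 382 >= 202? ✓; start 238 < 327? ✓ → yes.
Result: J, N, U, V.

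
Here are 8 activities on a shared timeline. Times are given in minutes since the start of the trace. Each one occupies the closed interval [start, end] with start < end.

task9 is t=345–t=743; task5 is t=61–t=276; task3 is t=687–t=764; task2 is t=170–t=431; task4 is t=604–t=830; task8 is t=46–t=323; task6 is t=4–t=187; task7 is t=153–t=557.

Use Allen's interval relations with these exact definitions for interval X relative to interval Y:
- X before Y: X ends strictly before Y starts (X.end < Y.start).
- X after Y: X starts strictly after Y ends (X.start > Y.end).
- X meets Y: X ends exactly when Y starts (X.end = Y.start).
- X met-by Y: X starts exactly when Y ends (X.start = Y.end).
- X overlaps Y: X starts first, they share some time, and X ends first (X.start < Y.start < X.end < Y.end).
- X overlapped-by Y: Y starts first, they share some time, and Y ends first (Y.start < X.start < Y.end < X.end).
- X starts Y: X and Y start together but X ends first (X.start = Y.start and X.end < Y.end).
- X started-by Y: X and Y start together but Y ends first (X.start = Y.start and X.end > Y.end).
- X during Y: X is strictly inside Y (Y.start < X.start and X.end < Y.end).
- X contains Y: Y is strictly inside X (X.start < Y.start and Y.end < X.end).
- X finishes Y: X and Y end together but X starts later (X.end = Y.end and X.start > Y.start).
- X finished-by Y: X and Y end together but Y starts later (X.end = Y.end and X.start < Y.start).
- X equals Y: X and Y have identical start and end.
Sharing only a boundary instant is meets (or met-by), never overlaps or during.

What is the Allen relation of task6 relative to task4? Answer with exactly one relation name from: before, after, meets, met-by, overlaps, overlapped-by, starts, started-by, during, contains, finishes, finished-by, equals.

task6 = [t=4, t=187]; task4 = [t=604, t=830].
Compare endpoints: task6.start < task4.start, task6.start < task4.end, task6.end < task4.start, task6.end < task4.end.
That pattern is 'before'.

before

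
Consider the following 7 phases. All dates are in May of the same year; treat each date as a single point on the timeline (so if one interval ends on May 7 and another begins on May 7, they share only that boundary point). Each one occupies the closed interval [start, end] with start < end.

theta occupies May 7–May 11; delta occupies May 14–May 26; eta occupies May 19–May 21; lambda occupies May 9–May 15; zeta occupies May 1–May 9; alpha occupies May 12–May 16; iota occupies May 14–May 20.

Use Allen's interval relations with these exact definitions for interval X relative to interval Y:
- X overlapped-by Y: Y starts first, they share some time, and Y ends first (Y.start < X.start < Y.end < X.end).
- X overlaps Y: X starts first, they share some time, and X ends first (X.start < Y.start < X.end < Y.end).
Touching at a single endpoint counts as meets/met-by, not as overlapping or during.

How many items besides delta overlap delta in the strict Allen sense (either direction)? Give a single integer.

Target delta = [May 14, May 26].
alpha [May 12, May 16] → overlaps → counts.
eta [May 19, May 21] → during → no.
iota [May 14, May 20] → starts → no.
lambda [May 9, May 15] → overlaps → counts.
theta [May 7, May 11] → before → no.
zeta [May 1, May 9] → before → no.
Total: 2.

2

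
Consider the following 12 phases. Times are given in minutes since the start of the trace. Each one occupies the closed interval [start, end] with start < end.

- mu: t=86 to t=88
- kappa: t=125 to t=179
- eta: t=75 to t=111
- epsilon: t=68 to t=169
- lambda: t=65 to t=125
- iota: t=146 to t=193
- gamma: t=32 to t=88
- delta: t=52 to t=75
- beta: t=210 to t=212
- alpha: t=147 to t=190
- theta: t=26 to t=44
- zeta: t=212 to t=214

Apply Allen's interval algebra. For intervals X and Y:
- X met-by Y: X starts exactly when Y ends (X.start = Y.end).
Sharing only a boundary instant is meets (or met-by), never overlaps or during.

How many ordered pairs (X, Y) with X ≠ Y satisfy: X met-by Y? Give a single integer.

3

Checking all 132 ordered pairs for relation 'met-by'; matching pairs in alphabetical order:
(eta, delta): eta met-by delta ✓
(kappa, lambda): kappa met-by lambda ✓
(zeta, beta): zeta met-by beta ✓
Count: 3.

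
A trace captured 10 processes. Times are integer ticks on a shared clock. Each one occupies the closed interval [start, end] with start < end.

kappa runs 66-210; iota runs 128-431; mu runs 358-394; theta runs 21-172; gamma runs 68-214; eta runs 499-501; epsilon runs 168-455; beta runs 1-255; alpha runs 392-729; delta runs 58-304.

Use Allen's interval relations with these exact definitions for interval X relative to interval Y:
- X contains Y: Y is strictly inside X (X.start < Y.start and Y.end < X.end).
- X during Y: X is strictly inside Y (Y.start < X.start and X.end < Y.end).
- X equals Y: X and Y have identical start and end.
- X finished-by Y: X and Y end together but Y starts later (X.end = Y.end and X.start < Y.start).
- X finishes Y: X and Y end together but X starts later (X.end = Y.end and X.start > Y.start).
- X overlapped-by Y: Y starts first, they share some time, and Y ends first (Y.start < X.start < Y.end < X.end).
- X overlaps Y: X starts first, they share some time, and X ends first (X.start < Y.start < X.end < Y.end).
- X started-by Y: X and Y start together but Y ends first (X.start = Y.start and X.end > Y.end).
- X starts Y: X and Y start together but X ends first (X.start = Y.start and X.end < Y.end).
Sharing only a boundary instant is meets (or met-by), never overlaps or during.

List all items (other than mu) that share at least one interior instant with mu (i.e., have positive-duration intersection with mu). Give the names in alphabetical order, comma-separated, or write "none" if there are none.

Target mu = [358, 394].
alpha [392, 729] → overlapped-by → yes.
beta [1, 255] → before → no.
delta [58, 304] → before → no.
epsilon [168, 455] → contains → yes.
eta [499, 501] → after → no.
gamma [68, 214] → before → no.
iota [128, 431] → contains → yes.
kappa [66, 210] → before → no.
theta [21, 172] → before → no.
Result: alpha, epsilon, iota.

alpha, epsilon, iota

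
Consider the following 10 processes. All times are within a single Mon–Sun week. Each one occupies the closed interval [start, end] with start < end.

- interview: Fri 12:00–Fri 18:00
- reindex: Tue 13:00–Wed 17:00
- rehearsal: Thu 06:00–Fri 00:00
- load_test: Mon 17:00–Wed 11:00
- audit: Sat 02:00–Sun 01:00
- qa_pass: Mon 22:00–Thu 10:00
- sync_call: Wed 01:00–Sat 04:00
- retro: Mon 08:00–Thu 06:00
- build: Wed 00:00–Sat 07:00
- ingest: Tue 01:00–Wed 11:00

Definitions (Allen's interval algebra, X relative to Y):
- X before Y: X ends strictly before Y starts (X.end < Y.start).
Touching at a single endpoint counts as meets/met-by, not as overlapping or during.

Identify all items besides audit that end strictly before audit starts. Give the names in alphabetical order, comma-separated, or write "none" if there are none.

Target audit = [Sat 02:00, Sun 01:00].
build [Wed 00:00, Sat 07:00] → overlaps → no.
ingest [Tue 01:00, Wed 11:00] → before → yes.
interview [Fri 12:00, Fri 18:00] → before → yes.
load_test [Mon 17:00, Wed 11:00] → before → yes.
qa_pass [Mon 22:00, Thu 10:00] → before → yes.
rehearsal [Thu 06:00, Fri 00:00] → before → yes.
reindex [Tue 13:00, Wed 17:00] → before → yes.
retro [Mon 08:00, Thu 06:00] → before → yes.
sync_call [Wed 01:00, Sat 04:00] → overlaps → no.
Result: ingest, interview, load_test, qa_pass, rehearsal, reindex, retro.

ingest, interview, load_test, qa_pass, rehearsal, reindex, retro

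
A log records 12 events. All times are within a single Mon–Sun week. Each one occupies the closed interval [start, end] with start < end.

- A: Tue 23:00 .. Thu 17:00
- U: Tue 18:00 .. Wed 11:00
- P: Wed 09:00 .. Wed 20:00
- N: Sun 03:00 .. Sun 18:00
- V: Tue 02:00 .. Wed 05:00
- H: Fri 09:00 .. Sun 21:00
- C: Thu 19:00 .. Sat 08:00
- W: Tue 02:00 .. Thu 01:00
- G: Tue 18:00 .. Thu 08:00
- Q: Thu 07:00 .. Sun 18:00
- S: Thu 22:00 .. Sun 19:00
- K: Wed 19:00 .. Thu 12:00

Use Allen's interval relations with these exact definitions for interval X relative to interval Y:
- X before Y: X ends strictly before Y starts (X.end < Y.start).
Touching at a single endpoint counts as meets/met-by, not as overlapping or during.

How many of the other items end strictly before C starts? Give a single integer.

7

Target C = [Thu 19:00, Sat 08:00].
A [Tue 23:00, Thu 17:00] → before → counts.
G [Tue 18:00, Thu 08:00] → before → counts.
H [Fri 09:00, Sun 21:00] → overlapped-by → no.
K [Wed 19:00, Thu 12:00] → before → counts.
N [Sun 03:00, Sun 18:00] → after → no.
P [Wed 09:00, Wed 20:00] → before → counts.
Q [Thu 07:00, Sun 18:00] → contains → no.
S [Thu 22:00, Sun 19:00] → overlapped-by → no.
U [Tue 18:00, Wed 11:00] → before → counts.
V [Tue 02:00, Wed 05:00] → before → counts.
W [Tue 02:00, Thu 01:00] → before → counts.
Total: 7.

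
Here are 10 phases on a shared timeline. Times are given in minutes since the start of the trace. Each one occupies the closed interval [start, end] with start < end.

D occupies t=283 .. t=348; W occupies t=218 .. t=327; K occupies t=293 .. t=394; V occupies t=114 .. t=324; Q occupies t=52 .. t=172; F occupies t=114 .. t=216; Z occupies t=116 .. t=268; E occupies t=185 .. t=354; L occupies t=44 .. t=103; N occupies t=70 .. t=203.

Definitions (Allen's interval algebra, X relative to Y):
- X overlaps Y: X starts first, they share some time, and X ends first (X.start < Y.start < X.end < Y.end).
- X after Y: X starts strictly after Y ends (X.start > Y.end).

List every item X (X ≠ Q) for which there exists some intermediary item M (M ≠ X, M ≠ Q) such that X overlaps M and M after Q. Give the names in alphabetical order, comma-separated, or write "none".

D, E, F, N, V, W, Z

Target Q = [t=52, t=172].
Intermediaries M with M after Q: D, E, K, W.
Via D — items with X overlaps D: V, W.
Via E — items with X overlaps E: F, N, V, Z.
Via K — items with X overlaps K: D, E, V, W.
Via W — items with X overlaps W: V, Z.
Union: D, E, F, N, V, W, Z.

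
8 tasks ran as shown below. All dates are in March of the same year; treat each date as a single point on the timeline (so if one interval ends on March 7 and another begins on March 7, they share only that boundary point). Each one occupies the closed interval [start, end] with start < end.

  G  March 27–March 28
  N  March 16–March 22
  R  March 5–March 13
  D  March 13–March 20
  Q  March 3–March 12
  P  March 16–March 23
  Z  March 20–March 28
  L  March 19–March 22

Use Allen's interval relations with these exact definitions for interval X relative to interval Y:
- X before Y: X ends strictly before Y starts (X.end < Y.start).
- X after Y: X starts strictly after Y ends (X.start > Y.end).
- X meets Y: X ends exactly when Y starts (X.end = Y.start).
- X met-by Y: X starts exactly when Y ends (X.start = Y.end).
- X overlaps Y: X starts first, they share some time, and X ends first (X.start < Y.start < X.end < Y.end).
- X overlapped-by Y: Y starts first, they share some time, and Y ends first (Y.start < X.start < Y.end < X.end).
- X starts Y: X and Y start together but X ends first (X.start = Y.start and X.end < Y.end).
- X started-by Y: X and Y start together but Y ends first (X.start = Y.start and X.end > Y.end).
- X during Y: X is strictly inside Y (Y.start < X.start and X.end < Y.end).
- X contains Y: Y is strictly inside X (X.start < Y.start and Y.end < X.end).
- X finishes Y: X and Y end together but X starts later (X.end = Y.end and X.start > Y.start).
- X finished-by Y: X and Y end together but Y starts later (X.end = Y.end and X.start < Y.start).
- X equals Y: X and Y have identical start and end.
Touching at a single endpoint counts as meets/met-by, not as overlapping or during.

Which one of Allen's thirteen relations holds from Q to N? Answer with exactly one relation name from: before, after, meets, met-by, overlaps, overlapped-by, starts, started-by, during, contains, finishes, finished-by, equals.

before

Q = [March 3, March 12]; N = [March 16, March 22].
Compare endpoints: Q.start < N.start, Q.start < N.end, Q.end < N.start, Q.end < N.end.
That pattern is 'before'.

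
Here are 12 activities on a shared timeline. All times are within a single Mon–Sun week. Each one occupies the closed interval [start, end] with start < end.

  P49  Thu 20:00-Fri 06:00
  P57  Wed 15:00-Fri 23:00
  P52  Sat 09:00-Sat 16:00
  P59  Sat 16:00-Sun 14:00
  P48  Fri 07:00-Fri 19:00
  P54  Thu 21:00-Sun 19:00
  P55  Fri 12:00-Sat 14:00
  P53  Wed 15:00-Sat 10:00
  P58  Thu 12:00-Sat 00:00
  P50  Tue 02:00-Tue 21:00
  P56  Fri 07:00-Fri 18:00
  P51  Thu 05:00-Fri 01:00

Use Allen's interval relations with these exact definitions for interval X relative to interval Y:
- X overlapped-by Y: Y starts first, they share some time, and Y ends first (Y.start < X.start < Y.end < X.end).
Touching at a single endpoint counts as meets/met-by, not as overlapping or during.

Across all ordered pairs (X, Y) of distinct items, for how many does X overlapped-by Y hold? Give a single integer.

Checking all 132 ordered pairs for relation 'overlapped-by'; matching pairs in alphabetical order:
(P49, P51): P49 overlapped-by P51 ✓
(P52, P53): P52 overlapped-by P53 ✓
(P52, P55): P52 overlapped-by P55 ✓
(P54, P49): P54 overlapped-by P49 ✓
(P54, P51): P54 overlapped-by P51 ✓
(P54, P53): P54 overlapped-by P53 ✓
(P54, P57): P54 overlapped-by P57 ✓
(P54, P58): P54 overlapped-by P58 ✓
(P55, P48): P55 overlapped-by P48 ✓
(P55, P53): P55 overlapped-by P53 ✓
(P55, P56): P55 overlapped-by P56 ✓
(P55, P57): P55 overlapped-by P57 ✓
(P55, P58): P55 overlapped-by P58 ✓
(P58, P51): P58 overlapped-by P51 ✓
(P58, P57): P58 overlapped-by P57 ✓
Count: 15.

15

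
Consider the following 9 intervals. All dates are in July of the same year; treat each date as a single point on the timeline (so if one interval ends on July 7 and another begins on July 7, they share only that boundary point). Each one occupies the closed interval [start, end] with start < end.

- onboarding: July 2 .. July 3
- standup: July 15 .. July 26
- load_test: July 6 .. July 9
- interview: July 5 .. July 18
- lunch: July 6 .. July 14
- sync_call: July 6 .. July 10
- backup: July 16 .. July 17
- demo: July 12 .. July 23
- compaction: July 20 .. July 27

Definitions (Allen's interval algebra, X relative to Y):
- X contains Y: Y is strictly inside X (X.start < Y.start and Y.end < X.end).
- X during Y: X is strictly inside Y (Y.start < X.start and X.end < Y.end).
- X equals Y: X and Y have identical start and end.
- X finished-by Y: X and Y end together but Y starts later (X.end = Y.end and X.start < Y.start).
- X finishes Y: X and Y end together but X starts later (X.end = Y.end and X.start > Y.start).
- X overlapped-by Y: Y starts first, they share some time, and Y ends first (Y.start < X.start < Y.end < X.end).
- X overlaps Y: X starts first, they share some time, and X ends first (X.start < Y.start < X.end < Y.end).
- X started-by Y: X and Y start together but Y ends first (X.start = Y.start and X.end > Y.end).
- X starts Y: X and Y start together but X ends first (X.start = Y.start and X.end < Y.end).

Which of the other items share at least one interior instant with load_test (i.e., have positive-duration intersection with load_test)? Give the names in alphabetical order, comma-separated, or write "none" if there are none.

Target load_test = [July 6, July 9].
backup [July 16, July 17] → after → no.
compaction [July 20, July 27] → after → no.
demo [July 12, July 23] → after → no.
interview [July 5, July 18] → contains → yes.
lunch [July 6, July 14] → started-by → yes.
onboarding [July 2, July 3] → before → no.
standup [July 15, July 26] → after → no.
sync_call [July 6, July 10] → started-by → yes.
Result: interview, lunch, sync_call.

interview, lunch, sync_call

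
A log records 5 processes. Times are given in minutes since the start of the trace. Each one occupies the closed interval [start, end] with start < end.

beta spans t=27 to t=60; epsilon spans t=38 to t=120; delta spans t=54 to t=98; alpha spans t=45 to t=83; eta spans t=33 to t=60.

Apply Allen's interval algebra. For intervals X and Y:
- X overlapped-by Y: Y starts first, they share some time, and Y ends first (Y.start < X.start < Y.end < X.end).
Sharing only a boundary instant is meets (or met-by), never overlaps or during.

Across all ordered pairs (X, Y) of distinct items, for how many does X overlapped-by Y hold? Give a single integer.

7

Checking all 20 ordered pairs for relation 'overlapped-by'; matching pairs in alphabetical order:
(alpha, beta): alpha overlapped-by beta ✓
(alpha, eta): alpha overlapped-by eta ✓
(delta, alpha): delta overlapped-by alpha ✓
(delta, beta): delta overlapped-by beta ✓
(delta, eta): delta overlapped-by eta ✓
(epsilon, beta): epsilon overlapped-by beta ✓
(epsilon, eta): epsilon overlapped-by eta ✓
Count: 7.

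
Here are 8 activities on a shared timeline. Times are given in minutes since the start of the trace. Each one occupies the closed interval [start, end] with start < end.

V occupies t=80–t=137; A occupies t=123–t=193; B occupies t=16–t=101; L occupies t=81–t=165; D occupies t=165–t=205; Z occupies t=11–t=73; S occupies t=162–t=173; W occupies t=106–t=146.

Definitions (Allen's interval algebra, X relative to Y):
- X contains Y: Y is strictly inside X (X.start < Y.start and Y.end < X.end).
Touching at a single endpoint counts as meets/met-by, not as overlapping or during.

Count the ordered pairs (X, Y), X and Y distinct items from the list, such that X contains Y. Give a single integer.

2

Checking all 56 ordered pairs for relation 'contains'; matching pairs in alphabetical order:
(A, S): A contains S ✓
(L, W): L contains W ✓
Count: 2.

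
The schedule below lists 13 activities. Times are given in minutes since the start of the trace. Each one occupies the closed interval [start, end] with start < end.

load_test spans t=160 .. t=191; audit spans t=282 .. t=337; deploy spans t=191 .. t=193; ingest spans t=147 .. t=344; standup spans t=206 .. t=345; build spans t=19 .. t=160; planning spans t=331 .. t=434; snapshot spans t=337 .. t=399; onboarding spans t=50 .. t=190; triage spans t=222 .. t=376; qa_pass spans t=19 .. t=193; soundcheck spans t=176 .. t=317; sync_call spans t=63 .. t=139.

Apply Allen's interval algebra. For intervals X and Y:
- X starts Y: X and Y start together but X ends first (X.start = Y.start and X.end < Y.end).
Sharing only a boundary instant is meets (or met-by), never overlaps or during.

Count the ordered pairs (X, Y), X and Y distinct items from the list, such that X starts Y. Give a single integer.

Checking all 156 ordered pairs for relation 'starts'; matching pairs in alphabetical order:
(build, qa_pass): build starts qa_pass ✓
Count: 1.

1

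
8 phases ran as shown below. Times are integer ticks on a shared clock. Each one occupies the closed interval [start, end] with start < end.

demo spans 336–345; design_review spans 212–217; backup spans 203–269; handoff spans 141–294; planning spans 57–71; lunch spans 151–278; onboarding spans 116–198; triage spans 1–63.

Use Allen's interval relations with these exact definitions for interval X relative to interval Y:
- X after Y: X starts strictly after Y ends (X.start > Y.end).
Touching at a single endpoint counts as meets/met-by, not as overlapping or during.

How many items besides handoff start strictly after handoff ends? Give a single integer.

Target handoff = [141, 294].
backup [203, 269] → during → no.
demo [336, 345] → after → counts.
design_review [212, 217] → during → no.
lunch [151, 278] → during → no.
onboarding [116, 198] → overlaps → no.
planning [57, 71] → before → no.
triage [1, 63] → before → no.
Total: 1.

1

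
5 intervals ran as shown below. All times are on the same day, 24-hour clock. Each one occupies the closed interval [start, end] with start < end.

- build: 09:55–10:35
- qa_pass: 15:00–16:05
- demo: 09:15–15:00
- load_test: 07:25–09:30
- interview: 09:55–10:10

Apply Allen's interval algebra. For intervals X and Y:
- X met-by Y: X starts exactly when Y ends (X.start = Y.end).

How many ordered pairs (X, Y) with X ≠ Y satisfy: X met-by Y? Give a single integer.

1

Checking all 20 ordered pairs for relation 'met-by'; matching pairs in alphabetical order:
(qa_pass, demo): qa_pass met-by demo ✓
Count: 1.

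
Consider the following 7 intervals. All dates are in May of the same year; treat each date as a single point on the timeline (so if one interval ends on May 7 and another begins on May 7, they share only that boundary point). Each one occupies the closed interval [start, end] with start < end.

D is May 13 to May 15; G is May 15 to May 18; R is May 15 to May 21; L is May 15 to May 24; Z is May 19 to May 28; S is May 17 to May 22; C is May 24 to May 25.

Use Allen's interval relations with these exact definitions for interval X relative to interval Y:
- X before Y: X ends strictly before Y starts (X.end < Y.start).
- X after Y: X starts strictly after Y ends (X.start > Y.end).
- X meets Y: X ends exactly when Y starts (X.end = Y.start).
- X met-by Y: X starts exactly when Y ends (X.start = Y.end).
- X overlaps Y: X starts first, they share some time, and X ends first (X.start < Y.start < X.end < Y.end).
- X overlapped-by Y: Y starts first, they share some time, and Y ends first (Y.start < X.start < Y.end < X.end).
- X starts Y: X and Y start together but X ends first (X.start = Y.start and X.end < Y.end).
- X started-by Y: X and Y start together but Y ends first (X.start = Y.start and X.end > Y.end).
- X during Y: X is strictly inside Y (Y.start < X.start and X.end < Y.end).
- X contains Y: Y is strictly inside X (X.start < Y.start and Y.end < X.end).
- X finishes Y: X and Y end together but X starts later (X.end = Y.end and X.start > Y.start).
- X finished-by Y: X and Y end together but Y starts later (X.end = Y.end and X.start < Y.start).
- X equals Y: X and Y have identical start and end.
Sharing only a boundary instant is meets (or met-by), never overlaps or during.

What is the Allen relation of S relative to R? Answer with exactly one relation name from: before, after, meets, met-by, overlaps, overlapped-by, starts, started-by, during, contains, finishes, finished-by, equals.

S = [May 17, May 22]; R = [May 15, May 21].
Compare endpoints: S.start > R.start, S.start < R.end, S.end > R.start, S.end > R.end.
That pattern is 'overlapped-by'.

overlapped-by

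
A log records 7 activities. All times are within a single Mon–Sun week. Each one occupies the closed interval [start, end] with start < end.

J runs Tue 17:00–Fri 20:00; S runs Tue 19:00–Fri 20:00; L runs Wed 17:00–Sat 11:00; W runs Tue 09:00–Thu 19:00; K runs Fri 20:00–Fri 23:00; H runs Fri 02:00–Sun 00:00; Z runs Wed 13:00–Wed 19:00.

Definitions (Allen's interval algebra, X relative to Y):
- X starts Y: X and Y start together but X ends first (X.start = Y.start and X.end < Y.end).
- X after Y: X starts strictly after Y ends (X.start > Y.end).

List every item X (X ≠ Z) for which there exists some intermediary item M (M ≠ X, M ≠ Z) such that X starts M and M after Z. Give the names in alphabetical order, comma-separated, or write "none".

none

Target Z = [Wed 13:00, Wed 19:00].
Intermediaries M with M after Z: H, K.
Via H — items with X starts H: none.
Via K — items with X starts K: none.
Union: none.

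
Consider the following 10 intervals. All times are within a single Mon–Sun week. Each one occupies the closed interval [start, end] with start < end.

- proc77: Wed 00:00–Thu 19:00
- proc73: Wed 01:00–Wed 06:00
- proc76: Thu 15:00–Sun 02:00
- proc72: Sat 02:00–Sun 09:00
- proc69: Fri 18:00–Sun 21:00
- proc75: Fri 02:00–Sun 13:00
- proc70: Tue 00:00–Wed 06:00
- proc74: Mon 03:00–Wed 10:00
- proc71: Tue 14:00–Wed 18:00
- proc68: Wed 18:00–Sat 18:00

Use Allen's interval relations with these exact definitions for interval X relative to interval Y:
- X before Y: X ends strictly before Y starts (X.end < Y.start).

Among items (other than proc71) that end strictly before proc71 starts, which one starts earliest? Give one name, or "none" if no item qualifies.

none

Target proc71 = [Tue 14:00, Wed 18:00].
proc68 [Wed 18:00, Sat 18:00] → met-by → excluded.
proc69 [Fri 18:00, Sun 21:00] → after → excluded.
proc70 [Tue 00:00, Wed 06:00] → overlaps → excluded.
proc72 [Sat 02:00, Sun 09:00] → after → excluded.
proc73 [Wed 01:00, Wed 06:00] → during → excluded.
proc74 [Mon 03:00, Wed 10:00] → overlaps → excluded.
proc75 [Fri 02:00, Sun 13:00] → after → excluded.
proc76 [Thu 15:00, Sun 02:00] → after → excluded.
proc77 [Wed 00:00, Thu 19:00] → overlapped-by → excluded.
No candidates → none.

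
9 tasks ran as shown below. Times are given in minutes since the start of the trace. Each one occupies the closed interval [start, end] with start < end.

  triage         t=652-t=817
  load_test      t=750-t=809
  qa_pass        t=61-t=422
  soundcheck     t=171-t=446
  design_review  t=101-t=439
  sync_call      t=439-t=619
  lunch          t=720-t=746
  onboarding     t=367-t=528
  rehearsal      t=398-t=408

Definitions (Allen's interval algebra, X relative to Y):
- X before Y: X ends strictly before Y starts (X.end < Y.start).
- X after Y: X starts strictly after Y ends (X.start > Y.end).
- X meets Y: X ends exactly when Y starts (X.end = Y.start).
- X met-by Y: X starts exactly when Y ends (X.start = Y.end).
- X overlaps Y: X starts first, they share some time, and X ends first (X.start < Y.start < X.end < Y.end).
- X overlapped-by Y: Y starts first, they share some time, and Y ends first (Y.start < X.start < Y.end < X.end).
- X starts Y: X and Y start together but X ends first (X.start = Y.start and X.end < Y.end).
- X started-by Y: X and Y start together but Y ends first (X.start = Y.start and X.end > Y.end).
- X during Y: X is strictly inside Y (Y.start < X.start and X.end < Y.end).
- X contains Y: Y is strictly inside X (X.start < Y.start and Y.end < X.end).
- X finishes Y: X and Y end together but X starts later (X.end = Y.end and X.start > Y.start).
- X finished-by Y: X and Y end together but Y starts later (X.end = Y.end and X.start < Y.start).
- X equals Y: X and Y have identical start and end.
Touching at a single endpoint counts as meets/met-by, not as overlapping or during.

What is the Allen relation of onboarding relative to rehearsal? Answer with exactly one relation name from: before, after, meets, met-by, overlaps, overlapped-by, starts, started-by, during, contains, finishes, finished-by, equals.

onboarding = [t=367, t=528]; rehearsal = [t=398, t=408].
Compare endpoints: onboarding.start < rehearsal.start, onboarding.start < rehearsal.end, onboarding.end > rehearsal.start, onboarding.end > rehearsal.end.
That pattern is 'contains'.

contains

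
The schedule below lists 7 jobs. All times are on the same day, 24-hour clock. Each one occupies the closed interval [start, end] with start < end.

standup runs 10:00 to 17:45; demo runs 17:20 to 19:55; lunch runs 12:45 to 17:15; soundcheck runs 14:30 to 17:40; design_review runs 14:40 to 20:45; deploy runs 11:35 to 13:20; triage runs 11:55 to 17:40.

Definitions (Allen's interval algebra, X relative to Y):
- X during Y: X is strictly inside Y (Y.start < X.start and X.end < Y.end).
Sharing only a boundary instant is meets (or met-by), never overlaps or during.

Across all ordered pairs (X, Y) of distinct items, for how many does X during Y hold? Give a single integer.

6

Checking all 42 ordered pairs for relation 'during'; matching pairs in alphabetical order:
(demo, design_review): demo during design_review ✓
(deploy, standup): deploy during standup ✓
(lunch, standup): lunch during standup ✓
(lunch, triage): lunch during triage ✓
(soundcheck, standup): soundcheck during standup ✓
(triage, standup): triage during standup ✓
Count: 6.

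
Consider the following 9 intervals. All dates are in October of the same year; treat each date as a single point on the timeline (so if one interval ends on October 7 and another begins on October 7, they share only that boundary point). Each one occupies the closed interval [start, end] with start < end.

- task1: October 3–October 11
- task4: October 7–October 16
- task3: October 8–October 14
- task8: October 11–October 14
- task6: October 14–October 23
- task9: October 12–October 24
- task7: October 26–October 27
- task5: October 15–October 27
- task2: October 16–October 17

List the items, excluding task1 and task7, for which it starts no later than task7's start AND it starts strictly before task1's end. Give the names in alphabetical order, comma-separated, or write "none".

task3, task4

Conditions: its start is no later than task7's start (X.start <= October 26) AND its start is strictly before task1's end (X.start < October 11).
task2: start October 16 <= October 26? ✓; start October 16 < October 11? ✗ → no.
task3: start October 8 <= October 26? ✓; start October 8 < October 11? ✓ → yes.
task4: start October 7 <= October 26? ✓; start October 7 < October 11? ✓ → yes.
task5: start October 15 <= October 26? ✓; start October 15 < October 11? ✗ → no.
task6: start October 14 <= October 26? ✓; start October 14 < October 11? ✗ → no.
task8: start October 11 <= October 26? ✓; start October 11 < October 11? ✗ → no.
task9: start October 12 <= October 26? ✓; start October 12 < October 11? ✗ → no.
Result: task3, task4.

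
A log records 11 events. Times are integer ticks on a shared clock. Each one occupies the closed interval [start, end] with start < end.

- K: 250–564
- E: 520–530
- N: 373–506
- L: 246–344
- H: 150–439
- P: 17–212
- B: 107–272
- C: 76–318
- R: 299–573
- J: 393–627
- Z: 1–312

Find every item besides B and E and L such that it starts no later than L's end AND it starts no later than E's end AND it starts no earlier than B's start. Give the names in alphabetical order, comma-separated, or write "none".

Conditions: its start is no later than L's end (X.start <= 344) AND its start is no later than E's end (X.start <= 530) AND its start is no earlier than B's start (X.start >= 107).
C: start 76 <= 344? ✓; start 76 <= 530? ✓; start 76 >= 107? ✗ → no.
H: start 150 <= 344? ✓; start 150 <= 530? ✓; start 150 >= 107? ✓ → yes.
J: start 393 <= 344? ✗; start 393 <= 530? ✓; start 393 >= 107? ✓ → no.
K: start 250 <= 344? ✓; start 250 <= 530? ✓; start 250 >= 107? ✓ → yes.
N: start 373 <= 344? ✗; start 373 <= 530? ✓; start 373 >= 107? ✓ → no.
P: start 17 <= 344? ✓; start 17 <= 530? ✓; start 17 >= 107? ✗ → no.
R: start 299 <= 344? ✓; start 299 <= 530? ✓; start 299 >= 107? ✓ → yes.
Z: start 1 <= 344? ✓; start 1 <= 530? ✓; start 1 >= 107? ✗ → no.
Result: H, K, R.

H, K, R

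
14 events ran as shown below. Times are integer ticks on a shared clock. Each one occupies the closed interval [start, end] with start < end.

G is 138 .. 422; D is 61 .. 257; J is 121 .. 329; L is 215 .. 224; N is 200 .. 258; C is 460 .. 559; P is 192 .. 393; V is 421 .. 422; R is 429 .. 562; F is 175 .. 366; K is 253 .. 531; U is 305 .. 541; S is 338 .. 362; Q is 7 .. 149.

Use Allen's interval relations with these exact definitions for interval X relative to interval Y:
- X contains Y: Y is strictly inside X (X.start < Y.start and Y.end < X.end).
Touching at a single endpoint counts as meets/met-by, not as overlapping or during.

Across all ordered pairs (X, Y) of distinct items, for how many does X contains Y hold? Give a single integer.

Checking all 182 ordered pairs for relation 'contains'; matching pairs in alphabetical order:
(D, L): D contains L ✓
(F, L): F contains L ✓
(F, N): F contains N ✓
(F, S): F contains S ✓
(G, F): G contains F ✓
(G, L): G contains L ✓
(G, N): G contains N ✓
(G, P): G contains P ✓
(G, S): G contains S ✓
(J, L): J contains L ✓
(J, N): J contains N ✓
(K, S): K contains S ✓
(K, V): K contains V ✓
(N, L): N contains L ✓
(P, L): P contains L ✓
(P, N): P contains N ✓
(P, S): P contains S ✓
(R, C): R contains C ✓
(U, S): U contains S ✓
(U, V): U contains V ✓
Count: 20.

20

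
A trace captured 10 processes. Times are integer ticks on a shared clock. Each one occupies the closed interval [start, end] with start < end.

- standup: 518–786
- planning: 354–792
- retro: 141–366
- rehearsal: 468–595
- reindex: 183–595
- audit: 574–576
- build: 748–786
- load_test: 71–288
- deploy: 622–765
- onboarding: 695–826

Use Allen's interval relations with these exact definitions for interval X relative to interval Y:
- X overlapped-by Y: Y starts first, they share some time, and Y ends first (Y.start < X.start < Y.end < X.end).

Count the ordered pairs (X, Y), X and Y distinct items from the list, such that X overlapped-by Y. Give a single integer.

Checking all 90 ordered pairs for relation 'overlapped-by'; matching pairs in alphabetical order:
(build, deploy): build overlapped-by deploy ✓
(onboarding, deploy): onboarding overlapped-by deploy ✓
(onboarding, planning): onboarding overlapped-by planning ✓
(onboarding, standup): onboarding overlapped-by standup ✓
(planning, reindex): planning overlapped-by reindex ✓
(planning, retro): planning overlapped-by retro ✓
(reindex, load_test): reindex overlapped-by load_test ✓
(reindex, retro): reindex overlapped-by retro ✓
(retro, load_test): retro overlapped-by load_test ✓
(standup, rehearsal): standup overlapped-by rehearsal ✓
(standup, reindex): standup overlapped-by reindex ✓
Count: 11.

11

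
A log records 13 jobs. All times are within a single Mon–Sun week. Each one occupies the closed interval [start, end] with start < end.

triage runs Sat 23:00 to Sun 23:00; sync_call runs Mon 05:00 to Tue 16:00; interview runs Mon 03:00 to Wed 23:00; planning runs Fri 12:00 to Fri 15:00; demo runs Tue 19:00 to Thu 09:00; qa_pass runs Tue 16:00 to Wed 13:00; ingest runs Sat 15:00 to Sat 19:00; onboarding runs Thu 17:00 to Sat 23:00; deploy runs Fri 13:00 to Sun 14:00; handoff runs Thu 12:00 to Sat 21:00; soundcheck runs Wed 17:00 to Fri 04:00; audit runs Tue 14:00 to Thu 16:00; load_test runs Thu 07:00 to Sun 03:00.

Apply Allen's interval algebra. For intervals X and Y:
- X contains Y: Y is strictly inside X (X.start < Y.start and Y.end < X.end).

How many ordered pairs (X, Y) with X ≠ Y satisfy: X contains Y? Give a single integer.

Checking all 156 ordered pairs for relation 'contains'; matching pairs in alphabetical order:
(audit, demo): audit contains demo ✓
(audit, qa_pass): audit contains qa_pass ✓
(deploy, ingest): deploy contains ingest ✓
(handoff, ingest): handoff contains ingest ✓
(handoff, planning): handoff contains planning ✓
(interview, qa_pass): interview contains qa_pass ✓
(interview, sync_call): interview contains sync_call ✓
(load_test, handoff): load_test contains handoff ✓
(load_test, ingest): load_test contains ingest ✓
(load_test, onboarding): load_test contains onboarding ✓
(load_test, planning): load_test contains planning ✓
(onboarding, ingest): onboarding contains ingest ✓
(onboarding, planning): onboarding contains planning ✓
Count: 13.

13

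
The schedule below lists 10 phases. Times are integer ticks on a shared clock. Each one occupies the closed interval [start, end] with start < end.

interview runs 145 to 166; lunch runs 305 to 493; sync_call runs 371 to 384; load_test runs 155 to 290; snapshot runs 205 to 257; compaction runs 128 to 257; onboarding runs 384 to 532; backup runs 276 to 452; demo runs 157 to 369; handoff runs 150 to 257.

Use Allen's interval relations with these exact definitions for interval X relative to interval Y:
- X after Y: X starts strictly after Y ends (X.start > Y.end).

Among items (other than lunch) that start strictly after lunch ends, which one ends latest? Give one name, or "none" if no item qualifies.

none

Target lunch = [305, 493].
backup [276, 452] → overlaps → excluded.
compaction [128, 257] → before → excluded.
demo [157, 369] → overlaps → excluded.
handoff [150, 257] → before → excluded.
interview [145, 166] → before → excluded.
load_test [155, 290] → before → excluded.
onboarding [384, 532] → overlapped-by → excluded.
snapshot [205, 257] → before → excluded.
sync_call [371, 384] → during → excluded.
No candidates → none.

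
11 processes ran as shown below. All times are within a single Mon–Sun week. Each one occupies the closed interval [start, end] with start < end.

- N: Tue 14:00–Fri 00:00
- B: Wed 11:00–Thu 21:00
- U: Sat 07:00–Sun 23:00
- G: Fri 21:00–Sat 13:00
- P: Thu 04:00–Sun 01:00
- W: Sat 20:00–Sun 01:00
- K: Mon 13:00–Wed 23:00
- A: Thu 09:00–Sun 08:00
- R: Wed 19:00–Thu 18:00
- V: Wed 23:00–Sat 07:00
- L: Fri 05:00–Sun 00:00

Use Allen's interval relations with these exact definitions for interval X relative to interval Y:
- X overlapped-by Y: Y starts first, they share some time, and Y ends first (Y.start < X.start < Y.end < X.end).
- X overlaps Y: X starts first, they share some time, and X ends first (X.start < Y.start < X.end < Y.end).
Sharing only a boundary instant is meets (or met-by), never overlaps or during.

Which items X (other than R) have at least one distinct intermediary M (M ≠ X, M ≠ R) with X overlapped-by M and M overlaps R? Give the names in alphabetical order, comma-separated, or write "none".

Target R = [Wed 19:00, Thu 18:00].
Intermediaries M with M overlaps R: K.
Via K — items with X overlapped-by K: B, N.
Union: B, N.

B, N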